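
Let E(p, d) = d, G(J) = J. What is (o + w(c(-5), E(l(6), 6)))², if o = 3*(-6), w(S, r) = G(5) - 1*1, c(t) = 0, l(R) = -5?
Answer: 196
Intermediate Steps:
w(S, r) = 4 (w(S, r) = 5 - 1*1 = 5 - 1 = 4)
o = -18
(o + w(c(-5), E(l(6), 6)))² = (-18 + 4)² = (-14)² = 196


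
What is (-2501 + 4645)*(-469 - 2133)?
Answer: -5578688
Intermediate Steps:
(-2501 + 4645)*(-469 - 2133) = 2144*(-2602) = -5578688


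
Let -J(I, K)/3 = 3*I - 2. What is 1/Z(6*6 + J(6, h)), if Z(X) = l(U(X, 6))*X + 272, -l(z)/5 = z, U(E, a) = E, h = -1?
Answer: -1/448 ≈ -0.0022321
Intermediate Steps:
J(I, K) = 6 - 9*I (J(I, K) = -3*(3*I - 2) = -3*(-2 + 3*I) = 6 - 9*I)
l(z) = -5*z
Z(X) = 272 - 5*X² (Z(X) = (-5*X)*X + 272 = -5*X² + 272 = 272 - 5*X²)
1/Z(6*6 + J(6, h)) = 1/(272 - 5*(6*6 + (6 - 9*6))²) = 1/(272 - 5*(36 + (6 - 54))²) = 1/(272 - 5*(36 - 48)²) = 1/(272 - 5*(-12)²) = 1/(272 - 5*144) = 1/(272 - 720) = 1/(-448) = -1/448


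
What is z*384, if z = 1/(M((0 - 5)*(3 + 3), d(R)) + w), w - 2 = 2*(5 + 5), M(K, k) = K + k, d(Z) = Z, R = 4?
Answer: -96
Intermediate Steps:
w = 22 (w = 2 + 2*(5 + 5) = 2 + 2*10 = 2 + 20 = 22)
z = -1/4 (z = 1/(((0 - 5)*(3 + 3) + 4) + 22) = 1/((-5*6 + 4) + 22) = 1/((-30 + 4) + 22) = 1/(-26 + 22) = 1/(-4) = -1/4 ≈ -0.25000)
z*384 = -1/4*384 = -96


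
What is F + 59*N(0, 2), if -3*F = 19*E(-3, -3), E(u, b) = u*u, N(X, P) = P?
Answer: 61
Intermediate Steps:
E(u, b) = u**2
F = -57 (F = -19*(-3)**2/3 = -19*9/3 = -1/3*171 = -57)
F + 59*N(0, 2) = -57 + 59*2 = -57 + 118 = 61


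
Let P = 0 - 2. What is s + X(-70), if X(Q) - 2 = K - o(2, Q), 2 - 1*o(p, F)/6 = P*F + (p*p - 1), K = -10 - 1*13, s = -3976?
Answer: -3151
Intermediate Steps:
K = -23 (K = -10 - 13 = -23)
P = -2
o(p, F) = 18 - 6*p**2 + 12*F (o(p, F) = 12 - 6*(-2*F + (p*p - 1)) = 12 - 6*(-2*F + (p**2 - 1)) = 12 - 6*(-2*F + (-1 + p**2)) = 12 - 6*(-1 + p**2 - 2*F) = 12 + (6 - 6*p**2 + 12*F) = 18 - 6*p**2 + 12*F)
X(Q) = -15 - 12*Q (X(Q) = 2 + (-23 - (18 - 6*2**2 + 12*Q)) = 2 + (-23 - (18 - 6*4 + 12*Q)) = 2 + (-23 - (18 - 24 + 12*Q)) = 2 + (-23 - (-6 + 12*Q)) = 2 + (-23 + (6 - 12*Q)) = 2 + (-17 - 12*Q) = -15 - 12*Q)
s + X(-70) = -3976 + (-15 - 12*(-70)) = -3976 + (-15 + 840) = -3976 + 825 = -3151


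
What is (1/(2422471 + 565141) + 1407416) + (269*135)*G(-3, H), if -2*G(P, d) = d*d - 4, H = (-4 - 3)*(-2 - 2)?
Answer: -38108287683607/2987612 ≈ -1.2755e+7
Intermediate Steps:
H = 28 (H = -7*(-4) = 28)
G(P, d) = 2 - d²/2 (G(P, d) = -(d*d - 4)/2 = -(d² - 4)/2 = -(-4 + d²)/2 = 2 - d²/2)
(1/(2422471 + 565141) + 1407416) + (269*135)*G(-3, H) = (1/(2422471 + 565141) + 1407416) + (269*135)*(2 - ½*28²) = (1/2987612 + 1407416) + 36315*(2 - ½*784) = (1/2987612 + 1407416) + 36315*(2 - 392) = 4204812930593/2987612 + 36315*(-390) = 4204812930593/2987612 - 14162850 = -38108287683607/2987612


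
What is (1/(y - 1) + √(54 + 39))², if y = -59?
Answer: 334801/3600 - √93/30 ≈ 92.679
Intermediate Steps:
(1/(y - 1) + √(54 + 39))² = (1/(-59 - 1) + √(54 + 39))² = (1/(-60) + √93)² = (-1/60 + √93)²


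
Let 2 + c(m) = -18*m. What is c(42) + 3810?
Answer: 3052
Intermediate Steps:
c(m) = -2 - 18*m
c(42) + 3810 = (-2 - 18*42) + 3810 = (-2 - 756) + 3810 = -758 + 3810 = 3052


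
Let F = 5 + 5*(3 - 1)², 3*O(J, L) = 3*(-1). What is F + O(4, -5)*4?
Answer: 21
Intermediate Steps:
O(J, L) = -1 (O(J, L) = (3*(-1))/3 = (⅓)*(-3) = -1)
F = 25 (F = 5 + 5*2² = 5 + 5*4 = 5 + 20 = 25)
F + O(4, -5)*4 = 25 - 1*4 = 25 - 4 = 21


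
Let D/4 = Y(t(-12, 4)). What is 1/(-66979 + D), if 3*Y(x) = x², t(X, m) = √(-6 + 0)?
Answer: -1/66987 ≈ -1.4928e-5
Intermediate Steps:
t(X, m) = I*√6 (t(X, m) = √(-6) = I*√6)
Y(x) = x²/3
D = -8 (D = 4*((I*√6)²/3) = 4*((⅓)*(-6)) = 4*(-2) = -8)
1/(-66979 + D) = 1/(-66979 - 8) = 1/(-66987) = -1/66987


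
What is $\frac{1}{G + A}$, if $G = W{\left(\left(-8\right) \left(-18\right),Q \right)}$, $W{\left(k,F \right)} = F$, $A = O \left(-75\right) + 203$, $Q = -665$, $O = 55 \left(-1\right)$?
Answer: $\frac{1}{3663} \approx 0.000273$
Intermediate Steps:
$O = -55$
$A = 4328$ ($A = \left(-55\right) \left(-75\right) + 203 = 4125 + 203 = 4328$)
$G = -665$
$\frac{1}{G + A} = \frac{1}{-665 + 4328} = \frac{1}{3663}$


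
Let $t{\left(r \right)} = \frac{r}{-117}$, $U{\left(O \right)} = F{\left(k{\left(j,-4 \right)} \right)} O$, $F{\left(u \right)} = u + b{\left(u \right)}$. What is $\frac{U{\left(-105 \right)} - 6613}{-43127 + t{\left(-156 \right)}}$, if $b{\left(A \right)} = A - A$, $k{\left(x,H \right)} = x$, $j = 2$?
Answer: $\frac{20469}{129377} \approx 0.15821$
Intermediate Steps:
$b{\left(A \right)} = 0$
$F{\left(u \right)} = u$ ($F{\left(u \right)} = u + 0 = u$)
$U{\left(O \right)} = 2 O$
$t{\left(r \right)} = - \frac{r}{117}$ ($t{\left(r \right)} = r \left(- \frac{1}{117}\right) = - \frac{r}{117}$)
$\frac{U{\left(-105 \right)} - 6613}{-43127 + t{\left(-156 \right)}} = \frac{2 \left(-105\right) - 6613}{-43127 - - \frac{4}{3}} = \frac{-210 - 6613}{-43127 + \frac{4}{3}} = - \frac{6823}{- \frac{129377}{3}} = \left(-6823\right) \left(- \frac{3}{129377}\right) = \frac{20469}{129377}$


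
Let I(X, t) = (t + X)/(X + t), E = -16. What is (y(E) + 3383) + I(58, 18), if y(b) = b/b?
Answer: 3385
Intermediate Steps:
I(X, t) = 1 (I(X, t) = (X + t)/(X + t) = 1)
y(b) = 1
(y(E) + 3383) + I(58, 18) = (1 + 3383) + 1 = 3384 + 1 = 3385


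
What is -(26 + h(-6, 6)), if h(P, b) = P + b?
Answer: -26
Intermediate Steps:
-(26 + h(-6, 6)) = -(26 + (-6 + 6)) = -(26 + 0) = -1*26 = -26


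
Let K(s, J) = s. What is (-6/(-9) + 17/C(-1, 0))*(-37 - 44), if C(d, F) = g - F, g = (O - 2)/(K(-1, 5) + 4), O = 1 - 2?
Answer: 1323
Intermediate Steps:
O = -1
g = -1 (g = (-1 - 2)/(-1 + 4) = -3/3 = -3*⅓ = -1)
C(d, F) = -1 - F
(-6/(-9) + 17/C(-1, 0))*(-37 - 44) = (-6/(-9) + 17/(-1 - 1*0))*(-37 - 44) = (-6*(-⅑) + 17/(-1 + 0))*(-81) = (⅔ + 17/(-1))*(-81) = (⅔ + 17*(-1))*(-81) = (⅔ - 17)*(-81) = -49/3*(-81) = 1323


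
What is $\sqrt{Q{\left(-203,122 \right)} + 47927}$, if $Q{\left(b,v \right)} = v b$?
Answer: $\sqrt{23161} \approx 152.19$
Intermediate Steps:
$Q{\left(b,v \right)} = b v$
$\sqrt{Q{\left(-203,122 \right)} + 47927} = \sqrt{\left(-203\right) 122 + 47927} = \sqrt{-24766 + 47927} = \sqrt{23161}$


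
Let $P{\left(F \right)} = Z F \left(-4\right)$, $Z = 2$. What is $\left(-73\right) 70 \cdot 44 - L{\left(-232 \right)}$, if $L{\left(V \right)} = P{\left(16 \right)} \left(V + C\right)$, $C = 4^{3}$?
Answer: $-246344$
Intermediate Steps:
$C = 64$
$P{\left(F \right)} = - 8 F$ ($P{\left(F \right)} = 2 F \left(-4\right) = - 8 F$)
$L{\left(V \right)} = -8192 - 128 V$ ($L{\left(V \right)} = \left(-8\right) 16 \left(V + 64\right) = - 128 \left(64 + V\right) = -8192 - 128 V$)
$\left(-73\right) 70 \cdot 44 - L{\left(-232 \right)} = \left(-73\right) 70 \cdot 44 - \left(-8192 - -29696\right) = \left(-5110\right) 44 - \left(-8192 + 29696\right) = -224840 - 21504 = -246344$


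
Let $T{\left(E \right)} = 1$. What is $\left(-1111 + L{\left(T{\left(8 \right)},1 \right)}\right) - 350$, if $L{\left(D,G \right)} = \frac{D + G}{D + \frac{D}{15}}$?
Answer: $- \frac{11673}{8} \approx -1459.1$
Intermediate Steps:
$L{\left(D,G \right)} = \frac{15 \left(D + G\right)}{16 D}$ ($L{\left(D,G \right)} = \frac{D + G}{D + D \frac{1}{15}} = \frac{D + G}{D + \frac{D}{15}} = \frac{D + G}{\frac{16}{15} D} = \left(D + G\right) \frac{15}{16 D} = \frac{15 \left(D + G\right)}{16 D}$)
$\left(-1111 + L{\left(T{\left(8 \right)},1 \right)}\right) - 350 = \left(-1111 + \frac{15 \left(1 + 1\right)}{16 \cdot 1}\right) - 350 = \left(-1111 + \frac{15}{16} \cdot 1 \cdot 2\right) - 350 = \left(-1111 + \frac{15}{8}\right) - 350 = - \frac{8873}{8} - 350 = - \frac{11673}{8}$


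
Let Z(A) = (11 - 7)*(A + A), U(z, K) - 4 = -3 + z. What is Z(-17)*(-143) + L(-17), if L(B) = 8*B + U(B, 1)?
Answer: 19296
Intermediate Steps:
U(z, K) = 1 + z (U(z, K) = 4 + (-3 + z) = 1 + z)
Z(A) = 8*A (Z(A) = 4*(2*A) = 8*A)
L(B) = 1 + 9*B (L(B) = 8*B + (1 + B) = 1 + 9*B)
Z(-17)*(-143) + L(-17) = (8*(-17))*(-143) + (1 + 9*(-17)) = -136*(-143) + (1 - 153) = 19448 - 152 = 19296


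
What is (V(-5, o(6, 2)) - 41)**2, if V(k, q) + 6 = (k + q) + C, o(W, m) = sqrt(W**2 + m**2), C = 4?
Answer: 2344 - 192*sqrt(10) ≈ 1736.8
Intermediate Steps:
V(k, q) = -2 + k + q (V(k, q) = -6 + ((k + q) + 4) = -6 + (4 + k + q) = -2 + k + q)
(V(-5, o(6, 2)) - 41)**2 = ((-2 - 5 + sqrt(6**2 + 2**2)) - 41)**2 = ((-2 - 5 + sqrt(36 + 4)) - 41)**2 = ((-2 - 5 + sqrt(40)) - 41)**2 = ((-2 - 5 + 2*sqrt(10)) - 41)**2 = ((-7 + 2*sqrt(10)) - 41)**2 = (-48 + 2*sqrt(10))**2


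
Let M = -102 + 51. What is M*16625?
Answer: -847875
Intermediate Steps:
M = -51
M*16625 = -51*16625 = -847875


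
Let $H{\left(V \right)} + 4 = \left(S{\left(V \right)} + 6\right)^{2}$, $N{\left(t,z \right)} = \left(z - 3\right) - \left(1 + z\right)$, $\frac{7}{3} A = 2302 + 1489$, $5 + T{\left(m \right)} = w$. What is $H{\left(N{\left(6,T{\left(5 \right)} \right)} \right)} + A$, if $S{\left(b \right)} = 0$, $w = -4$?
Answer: $\frac{11597}{7} \approx 1656.7$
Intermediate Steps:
$T{\left(m \right)} = -9$ ($T{\left(m \right)} = -5 - 4 = -9$)
$A = \frac{11373}{7}$ ($A = \frac{3 \left(2302 + 1489\right)}{7} = \frac{3}{7} \cdot 3791 = \frac{11373}{7} \approx 1624.7$)
$N{\left(t,z \right)} = -4$ ($N{\left(t,z \right)} = \left(-3 + z\right) - \left(1 + z\right) = -4$)
$H{\left(V \right)} = 32$ ($H{\left(V \right)} = -4 + \left(0 + 6\right)^{2} = -4 + 6^{2} = -4 + 36 = 32$)
$H{\left(N{\left(6,T{\left(5 \right)} \right)} \right)} + A = 32 + \frac{11373}{7} = \frac{11597}{7}$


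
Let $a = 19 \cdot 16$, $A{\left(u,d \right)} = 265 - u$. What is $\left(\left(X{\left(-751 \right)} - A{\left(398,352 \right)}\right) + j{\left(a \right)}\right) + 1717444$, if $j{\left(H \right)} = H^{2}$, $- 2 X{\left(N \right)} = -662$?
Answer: $1810324$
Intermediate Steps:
$X{\left(N \right)} = 331$ ($X{\left(N \right)} = \left(- \frac{1}{2}\right) \left(-662\right) = 331$)
$a = 304$
$\left(\left(X{\left(-751 \right)} - A{\left(398,352 \right)}\right) + j{\left(a \right)}\right) + 1717444 = \left(\left(331 - \left(265 - 398\right)\right) + 304^{2}\right) + 1717444 = \left(\left(331 - \left(265 - 398\right)\right) + 92416\right) + 1717444 = \left(\left(331 - -133\right) + 92416\right) + 1717444 = \left(\left(331 + 133\right) + 92416\right) + 1717444 = \left(464 + 92416\right) + 1717444 = 92880 + 1717444 = 1810324$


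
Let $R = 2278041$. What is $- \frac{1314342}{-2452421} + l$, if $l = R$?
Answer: $\frac{5586716901603}{2452421} \approx 2.278 \cdot 10^{6}$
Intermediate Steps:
$l = 2278041$
$- \frac{1314342}{-2452421} + l = - \frac{1314342}{-2452421} + 2278041 = \left(-1314342\right) \left(- \frac{1}{2452421}\right) + 2278041 = \frac{1314342}{2452421} + 2278041 = \frac{5586716901603}{2452421}$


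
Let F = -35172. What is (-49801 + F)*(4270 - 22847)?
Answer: 1578543421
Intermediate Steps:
(-49801 + F)*(4270 - 22847) = (-49801 - 35172)*(4270 - 22847) = -84973*(-18577) = 1578543421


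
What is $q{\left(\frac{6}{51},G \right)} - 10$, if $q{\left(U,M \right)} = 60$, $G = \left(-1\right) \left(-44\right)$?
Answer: $50$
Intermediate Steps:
$G = 44$
$q{\left(\frac{6}{51},G \right)} - 10 = 60 - 10 = 50$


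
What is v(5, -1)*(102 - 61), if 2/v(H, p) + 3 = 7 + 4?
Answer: 41/4 ≈ 10.250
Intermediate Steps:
v(H, p) = ¼ (v(H, p) = 2/(-3 + (7 + 4)) = 2/(-3 + 11) = 2/8 = 2*(⅛) = ¼)
v(5, -1)*(102 - 61) = (102 - 61)/4 = (¼)*41 = 41/4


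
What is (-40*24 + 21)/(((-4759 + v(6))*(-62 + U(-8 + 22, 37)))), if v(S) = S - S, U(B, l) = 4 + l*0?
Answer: -939/276022 ≈ -0.0034019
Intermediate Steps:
U(B, l) = 4 (U(B, l) = 4 + 0 = 4)
v(S) = 0
(-40*24 + 21)/(((-4759 + v(6))*(-62 + U(-8 + 22, 37)))) = (-40*24 + 21)/(((-4759 + 0)*(-62 + 4))) = (-960 + 21)/((-4759*(-58))) = -939/276022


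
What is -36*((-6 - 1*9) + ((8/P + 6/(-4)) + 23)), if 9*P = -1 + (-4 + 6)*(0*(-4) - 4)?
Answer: 54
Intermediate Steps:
P = -1 (P = (-1 + (-4 + 6)*(0*(-4) - 4))/9 = (-1 + 2*(0 - 4))/9 = (-1 + 2*(-4))/9 = (-1 - 8)/9 = (1/9)*(-9) = -1)
-36*((-6 - 1*9) + ((8/P + 6/(-4)) + 23)) = -36*((-6 - 1*9) + ((8/(-1) + 6/(-4)) + 23)) = -36*((-6 - 9) + ((8*(-1) + 6*(-1/4)) + 23)) = -36*(-15 + ((-8 - 3/2) + 23)) = -36*(-15 + (-19/2 + 23)) = -36*(-15 + 27/2) = -36*(-3/2) = 54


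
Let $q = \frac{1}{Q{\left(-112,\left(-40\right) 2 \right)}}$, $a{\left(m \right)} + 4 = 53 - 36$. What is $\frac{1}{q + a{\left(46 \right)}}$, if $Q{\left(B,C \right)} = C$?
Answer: $\frac{80}{1039} \approx 0.076997$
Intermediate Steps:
$a{\left(m \right)} = 13$ ($a{\left(m \right)} = -4 + \left(53 - 36\right) = -4 + 17 = 13$)
$q = - \frac{1}{80}$ ($q = \frac{1}{\left(-40\right) 2} = \frac{1}{-80} = - \frac{1}{80} \approx -0.0125$)
$\frac{1}{q + a{\left(46 \right)}} = \frac{1}{- \frac{1}{80} + 13} = \frac{1}{\frac{1039}{80}} = \frac{80}{1039}$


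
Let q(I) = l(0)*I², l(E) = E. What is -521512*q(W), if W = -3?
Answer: 0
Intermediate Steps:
q(I) = 0 (q(I) = 0*I² = 0)
-521512*q(W) = -521512*0 = 0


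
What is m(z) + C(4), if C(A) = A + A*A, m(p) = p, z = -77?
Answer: -57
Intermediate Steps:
C(A) = A + A**2
m(z) + C(4) = -77 + 4*(1 + 4) = -77 + 4*5 = -77 + 20 = -57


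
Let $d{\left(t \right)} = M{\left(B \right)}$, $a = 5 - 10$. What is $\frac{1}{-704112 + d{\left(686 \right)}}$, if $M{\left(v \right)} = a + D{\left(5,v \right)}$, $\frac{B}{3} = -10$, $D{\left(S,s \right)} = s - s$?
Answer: $- \frac{1}{704117} \approx -1.4202 \cdot 10^{-6}$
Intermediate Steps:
$D{\left(S,s \right)} = 0$
$a = -5$ ($a = 5 - 10 = -5$)
$B = -30$ ($B = 3 \left(-10\right) = -30$)
$M{\left(v \right)} = -5$ ($M{\left(v \right)} = -5 + 0 = -5$)
$d{\left(t \right)} = -5$
$\frac{1}{-704112 + d{\left(686 \right)}} = \frac{1}{-704112 - 5} = \frac{1}{-704117} = - \frac{1}{704117}$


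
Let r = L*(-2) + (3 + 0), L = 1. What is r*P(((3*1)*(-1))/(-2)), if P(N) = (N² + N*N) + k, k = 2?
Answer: 13/2 ≈ 6.5000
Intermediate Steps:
P(N) = 2 + 2*N² (P(N) = (N² + N*N) + 2 = (N² + N²) + 2 = 2*N² + 2 = 2 + 2*N²)
r = 1 (r = 1*(-2) + (3 + 0) = -2 + 3 = 1)
r*P(((3*1)*(-1))/(-2)) = 1*(2 + 2*(((3*1)*(-1))/(-2))²) = 1*(2 + 2*((3*(-1))*(-½))²) = 1*(2 + 2*(-3*(-½))²) = 1*(2 + 2*(3/2)²) = 1*(2 + 2*(9/4)) = 1*(2 + 9/2) = 1*(13/2) = 13/2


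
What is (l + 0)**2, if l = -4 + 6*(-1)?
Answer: 100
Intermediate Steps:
l = -10 (l = -4 - 6 = -10)
(l + 0)**2 = (-10 + 0)**2 = (-10)**2 = 100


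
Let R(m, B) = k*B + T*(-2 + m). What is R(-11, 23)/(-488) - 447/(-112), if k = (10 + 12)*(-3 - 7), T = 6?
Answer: 99199/6832 ≈ 14.520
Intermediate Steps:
k = -220 (k = 22*(-10) = -220)
R(m, B) = -12 - 220*B + 6*m (R(m, B) = -220*B + 6*(-2 + m) = -220*B + (-12 + 6*m) = -12 - 220*B + 6*m)
R(-11, 23)/(-488) - 447/(-112) = (-12 - 220*23 + 6*(-11))/(-488) - 447/(-112) = (-12 - 5060 - 66)*(-1/488) - 447*(-1/112) = -5138*(-1/488) + 447/112 = 2569/244 + 447/112 = 99199/6832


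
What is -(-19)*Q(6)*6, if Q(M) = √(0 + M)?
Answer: 114*√6 ≈ 279.24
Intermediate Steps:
Q(M) = √M
-(-19)*Q(6)*6 = -(-19)*√6*6 = (19*√6)*6 = 114*√6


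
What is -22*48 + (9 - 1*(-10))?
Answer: -1037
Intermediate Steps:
-22*48 + (9 - 1*(-10)) = -1056 + (9 + 10) = -1056 + 19 = -1037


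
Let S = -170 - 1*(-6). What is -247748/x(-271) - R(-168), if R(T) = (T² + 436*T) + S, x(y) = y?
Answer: 12493696/271 ≈ 46102.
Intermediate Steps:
S = -164 (S = -170 + 6 = -164)
R(T) = -164 + T² + 436*T (R(T) = (T² + 436*T) - 164 = -164 + T² + 436*T)
-247748/x(-271) - R(-168) = -247748/(-271) - (-164 + (-168)² + 436*(-168)) = -247748*(-1/271) - (-164 + 28224 - 73248) = 247748/271 - 1*(-45188) = 247748/271 + 45188 = 12493696/271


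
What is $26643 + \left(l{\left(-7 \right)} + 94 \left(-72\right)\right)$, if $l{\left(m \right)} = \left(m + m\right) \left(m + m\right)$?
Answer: $20071$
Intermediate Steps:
$l{\left(m \right)} = 4 m^{2}$ ($l{\left(m \right)} = 2 m 2 m = 4 m^{2}$)
$26643 + \left(l{\left(-7 \right)} + 94 \left(-72\right)\right) = 26643 + \left(4 \left(-7\right)^{2} + 94 \left(-72\right)\right) = 26643 + \left(4 \cdot 49 - 6768\right) = 26643 + \left(196 - 6768\right) = 26643 - 6572 = 20071$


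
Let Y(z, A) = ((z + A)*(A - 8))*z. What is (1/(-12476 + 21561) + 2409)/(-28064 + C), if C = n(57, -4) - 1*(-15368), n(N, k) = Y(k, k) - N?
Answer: -21885766/119349645 ≈ -0.18338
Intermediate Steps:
Y(z, A) = z*(-8 + A)*(A + z) (Y(z, A) = ((A + z)*(-8 + A))*z = ((-8 + A)*(A + z))*z = z*(-8 + A)*(A + z))
n(N, k) = -N + k*(-16*k + 2*k²) (n(N, k) = k*(k² - 8*k - 8*k + k*k) - N = k*(k² - 8*k - 8*k + k²) - N = k*(-16*k + 2*k²) - N = -N + k*(-16*k + 2*k²))
C = 14927 (C = (-1*57 + 2*(-4)²*(-8 - 4)) - 1*(-15368) = (-57 + 2*16*(-12)) + 15368 = (-57 - 384) + 15368 = -441 + 15368 = 14927)
(1/(-12476 + 21561) + 2409)/(-28064 + C) = (1/(-12476 + 21561) + 2409)/(-28064 + 14927) = (1/9085 + 2409)/(-13137) = (1/9085 + 2409)*(-1/13137) = (21885766/9085)*(-1/13137) = -21885766/119349645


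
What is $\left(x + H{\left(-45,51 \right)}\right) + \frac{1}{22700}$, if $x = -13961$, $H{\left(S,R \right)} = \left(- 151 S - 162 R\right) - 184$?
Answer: $- \frac{354392399}{22700} \approx -15612.0$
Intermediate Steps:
$H{\left(S,R \right)} = -184 - 162 R - 151 S$ ($H{\left(S,R \right)} = \left(- 162 R - 151 S\right) - 184 = -184 - 162 R - 151 S$)
$\left(x + H{\left(-45,51 \right)}\right) + \frac{1}{22700} = \left(-13961 - 1651\right) + \frac{1}{22700} = -15612 + \frac{1}{22700} = - \frac{354392399}{22700}$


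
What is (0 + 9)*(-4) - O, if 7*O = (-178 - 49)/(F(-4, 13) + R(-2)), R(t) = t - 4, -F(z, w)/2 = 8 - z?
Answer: -7787/210 ≈ -37.081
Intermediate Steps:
F(z, w) = -16 + 2*z (F(z, w) = -2*(8 - z) = -16 + 2*z)
R(t) = -4 + t
O = 227/210 (O = ((-178 - 49)/((-16 + 2*(-4)) + (-4 - 2)))/7 = (-227/((-16 - 8) - 6))/7 = (-227/(-24 - 6))/7 = (-227/(-30))/7 = (-227*(-1/30))/7 = (⅐)*(227/30) = 227/210 ≈ 1.0810)
(0 + 9)*(-4) - O = (0 + 9)*(-4) - 1*227/210 = 9*(-4) - 227/210 = -36 - 227/210 = -7787/210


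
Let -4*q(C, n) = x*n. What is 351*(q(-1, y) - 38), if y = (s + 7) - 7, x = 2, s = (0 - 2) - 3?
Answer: -24921/2 ≈ -12461.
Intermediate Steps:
s = -5 (s = -2 - 3 = -5)
y = -5 (y = (-5 + 7) - 7 = 2 - 7 = -5)
q(C, n) = -n/2
351*(q(-1, y) - 38) = 351*(-½*(-5) - 38) = 351*(5/2 - 38) = 351*(-71/2) = -24921/2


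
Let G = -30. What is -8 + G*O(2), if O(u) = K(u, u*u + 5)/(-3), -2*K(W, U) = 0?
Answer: -8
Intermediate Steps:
K(W, U) = 0 (K(W, U) = -½*0 = 0)
O(u) = 0 (O(u) = 0/(-3) = 0*(-⅓) = 0)
-8 + G*O(2) = -8 - 30*0 = -8 + 0 = -8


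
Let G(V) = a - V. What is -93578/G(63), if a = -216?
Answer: 93578/279 ≈ 335.40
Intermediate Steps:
G(V) = -216 - V
-93578/G(63) = -93578/(-216 - 1*63) = -93578/(-216 - 63) = -93578/(-279) = -93578*(-1/279) = 93578/279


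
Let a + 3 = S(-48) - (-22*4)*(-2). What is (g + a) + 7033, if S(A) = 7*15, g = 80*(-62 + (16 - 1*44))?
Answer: -241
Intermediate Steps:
g = -7200 (g = 80*(-62 + (16 - 44)) = 80*(-62 - 28) = 80*(-90) = -7200)
S(A) = 105
a = -74 (a = -3 + (105 - (-22*4)*(-2)) = -3 + (105 - (-88)*(-2)) = -3 + (105 - 1*176) = -3 + (105 - 176) = -3 - 71 = -74)
(g + a) + 7033 = (-7200 - 74) + 7033 = -7274 + 7033 = -241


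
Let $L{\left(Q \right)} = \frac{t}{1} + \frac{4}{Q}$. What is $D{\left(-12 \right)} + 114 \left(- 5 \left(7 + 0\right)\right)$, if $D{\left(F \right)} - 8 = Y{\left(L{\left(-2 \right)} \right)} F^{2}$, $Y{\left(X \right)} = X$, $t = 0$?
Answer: $-4270$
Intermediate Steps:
$L{\left(Q \right)} = \frac{4}{Q}$ ($L{\left(Q \right)} = \frac{0}{1} + \frac{4}{Q} = 0 \cdot 1 + \frac{4}{Q} = 0 + \frac{4}{Q} = \frac{4}{Q}$)
$D{\left(F \right)} = 8 - 2 F^{2}$ ($D{\left(F \right)} = 8 + \frac{4}{-2} F^{2} = 8 + 4 \left(- \frac{1}{2}\right) F^{2} = 8 - 2 F^{2}$)
$D{\left(-12 \right)} + 114 \left(- 5 \left(7 + 0\right)\right) = \left(8 - 2 \left(-12\right)^{2}\right) + 114 \left(- 5 \left(7 + 0\right)\right) = \left(8 - 288\right) + 114 \left(\left(-5\right) 7\right) = \left(8 - 288\right) + 114 \left(-35\right) = -280 - 3990 = -4270$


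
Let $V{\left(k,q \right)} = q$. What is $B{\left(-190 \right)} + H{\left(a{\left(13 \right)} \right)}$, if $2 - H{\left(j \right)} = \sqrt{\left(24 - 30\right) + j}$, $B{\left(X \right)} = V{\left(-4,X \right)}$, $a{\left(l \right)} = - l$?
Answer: $-188 - i \sqrt{19} \approx -188.0 - 4.3589 i$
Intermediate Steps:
$B{\left(X \right)} = X$
$H{\left(j \right)} = 2 - \sqrt{-6 + j}$ ($H{\left(j \right)} = 2 - \sqrt{\left(24 - 30\right) + j} = 2 - \sqrt{-6 + j}$)
$B{\left(-190 \right)} + H{\left(a{\left(13 \right)} \right)} = -190 + \left(2 - \sqrt{-6 - 13}\right) = -190 + \left(2 - \sqrt{-19}\right) = -190 + \left(2 - i \sqrt{19}\right) = -188 - i \sqrt{19}$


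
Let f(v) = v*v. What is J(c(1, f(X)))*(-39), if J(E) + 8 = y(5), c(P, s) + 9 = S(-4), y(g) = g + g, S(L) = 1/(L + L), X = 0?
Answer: -78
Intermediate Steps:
f(v) = v**2
S(L) = 1/(2*L)
y(g) = 2*g
c(P, s) = -73/8 (c(P, s) = -9 + (1/2)/(-4) = -9 + (1/2)*(-1/4) = -9 - 1/8 = -73/8)
J(E) = 2 (J(E) = -8 + 2*5 = -8 + 10 = 2)
J(c(1, f(X)))*(-39) = 2*(-39) = -78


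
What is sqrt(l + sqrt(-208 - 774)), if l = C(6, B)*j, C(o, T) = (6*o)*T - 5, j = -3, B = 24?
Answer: sqrt(-2577 + I*sqrt(982)) ≈ 0.3086 + 50.765*I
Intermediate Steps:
C(o, T) = -5 + 6*T*o (C(o, T) = 6*T*o - 5 = -5 + 6*T*o)
l = -2577 (l = (-5 + 6*24*6)*(-3) = (-5 + 864)*(-3) = 859*(-3) = -2577)
sqrt(l + sqrt(-208 - 774)) = sqrt(-2577 + sqrt(-208 - 774)) = sqrt(-2577 + sqrt(-982)) = sqrt(-2577 + I*sqrt(982))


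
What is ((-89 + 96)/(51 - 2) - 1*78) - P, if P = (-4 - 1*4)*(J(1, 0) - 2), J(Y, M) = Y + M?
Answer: -601/7 ≈ -85.857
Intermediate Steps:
J(Y, M) = M + Y
P = 8 (P = (-4 - 1*4)*((0 + 1) - 2) = (-4 - 4)*(1 - 2) = -8*(-1) = 8)
((-89 + 96)/(51 - 2) - 1*78) - P = ((-89 + 96)/(51 - 2) - 1*78) - 1*8 = (7/49 - 78) - 8 = (7*(1/49) - 78) - 8 = (1/7 - 78) - 8 = -545/7 - 8 = -601/7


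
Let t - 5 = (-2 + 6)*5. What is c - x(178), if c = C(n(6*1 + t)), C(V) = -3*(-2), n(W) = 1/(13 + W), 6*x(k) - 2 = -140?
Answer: 29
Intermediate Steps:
x(k) = -23 (x(k) = ⅓ + (⅙)*(-140) = ⅓ - 70/3 = -23)
t = 25 (t = 5 + (-2 + 6)*5 = 5 + 4*5 = 5 + 20 = 25)
C(V) = 6
c = 6
c - x(178) = 6 - 1*(-23) = 6 + 23 = 29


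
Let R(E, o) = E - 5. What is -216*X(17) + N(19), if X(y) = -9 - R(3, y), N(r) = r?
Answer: 1531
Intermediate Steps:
R(E, o) = -5 + E
X(y) = -7 (X(y) = -9 - (-5 + 3) = -9 - 1*(-2) = -9 + 2 = -7)
-216*X(17) + N(19) = -216*(-7) + 19 = 1512 + 19 = 1531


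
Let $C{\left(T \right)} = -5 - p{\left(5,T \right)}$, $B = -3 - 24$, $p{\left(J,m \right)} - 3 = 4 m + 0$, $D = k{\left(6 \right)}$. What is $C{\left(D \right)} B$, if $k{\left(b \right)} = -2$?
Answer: $0$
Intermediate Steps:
$D = -2$
$p{\left(J,m \right)} = 3 + 4 m$ ($p{\left(J,m \right)} = 3 + \left(4 m + 0\right) = 3 + 4 m$)
$B = -27$ ($B = -3 - 24 = -27$)
$C{\left(T \right)} = -8 - 4 T$ ($C{\left(T \right)} = -5 - \left(3 + 4 T\right) = -8 - 4 T$)
$C{\left(D \right)} B = \left(-8 - -8\right) \left(-27\right) = \left(-8 + 8\right) \left(-27\right) = 0 \left(-27\right) = 0$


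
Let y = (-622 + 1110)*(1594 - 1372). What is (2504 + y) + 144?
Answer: 110984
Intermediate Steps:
y = 108336 (y = 488*222 = 108336)
(2504 + y) + 144 = (2504 + 108336) + 144 = 110840 + 144 = 110984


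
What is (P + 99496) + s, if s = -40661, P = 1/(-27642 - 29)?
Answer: 1628023284/27671 ≈ 58835.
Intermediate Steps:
P = -1/27671 (P = 1/(-27671) = -1/27671 ≈ -3.6139e-5)
(P + 99496) + s = (-1/27671 + 99496) - 40661 = 2753153815/27671 - 40661 = 1628023284/27671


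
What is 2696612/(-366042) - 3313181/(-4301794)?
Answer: -5193752961163/787318639674 ≈ -6.5968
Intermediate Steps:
2696612/(-366042) - 3313181/(-4301794) = 2696612*(-1/366042) - 3313181*(-1/4301794) = -1348306/183021 + 3313181/4301794 = -5193752961163/787318639674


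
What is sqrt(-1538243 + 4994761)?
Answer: sqrt(3456518) ≈ 1859.2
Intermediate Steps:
sqrt(-1538243 + 4994761) = sqrt(3456518)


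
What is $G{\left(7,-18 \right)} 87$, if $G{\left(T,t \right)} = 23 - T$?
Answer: $1392$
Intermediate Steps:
$G{\left(7,-18 \right)} 87 = \left(23 - 7\right) 87 = 16 \cdot 87 = 1392$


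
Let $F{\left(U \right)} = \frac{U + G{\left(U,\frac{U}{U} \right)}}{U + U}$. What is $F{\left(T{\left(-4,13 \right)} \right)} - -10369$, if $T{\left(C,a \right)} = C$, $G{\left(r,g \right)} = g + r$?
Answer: $\frac{82959}{8} \approx 10370.0$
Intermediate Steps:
$F{\left(U \right)} = \frac{1 + 2 U}{2 U}$ ($F{\left(U \right)} = \frac{U + \left(\frac{U}{U} + U\right)}{U + U} = \frac{U + \left(1 + U\right)}{2 U} = \left(1 + 2 U\right) \frac{1}{2 U} = \frac{1 + 2 U}{2 U}$)
$F{\left(T{\left(-4,13 \right)} \right)} - -10369 = \frac{\frac{1}{2} - 4}{-4} - -10369 = \left(- \frac{1}{4}\right) \left(- \frac{7}{2}\right) + 10369 = \frac{7}{8} + 10369 = \frac{82959}{8}$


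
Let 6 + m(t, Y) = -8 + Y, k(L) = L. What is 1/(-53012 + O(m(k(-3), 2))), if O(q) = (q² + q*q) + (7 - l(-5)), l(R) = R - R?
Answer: -1/52717 ≈ -1.8969e-5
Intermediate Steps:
m(t, Y) = -14 + Y (m(t, Y) = -6 + (-8 + Y) = -14 + Y)
l(R) = 0
O(q) = 7 + 2*q² (O(q) = (q² + q*q) + (7 - 1*0) = (q² + q²) + (7 + 0) = 2*q² + 7 = 7 + 2*q²)
1/(-53012 + O(m(k(-3), 2))) = 1/(-53012 + (7 + 2*(-14 + 2)²)) = 1/(-53012 + (7 + 2*(-12)²)) = 1/(-53012 + (7 + 2*144)) = 1/(-53012 + (7 + 288)) = 1/(-53012 + 295) = 1/(-52717) = -1/52717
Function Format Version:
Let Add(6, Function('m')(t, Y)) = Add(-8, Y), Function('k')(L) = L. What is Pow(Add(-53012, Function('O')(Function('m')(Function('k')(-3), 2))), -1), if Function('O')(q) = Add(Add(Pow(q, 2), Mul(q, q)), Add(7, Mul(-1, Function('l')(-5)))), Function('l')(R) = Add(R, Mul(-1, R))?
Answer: Rational(-1, 52717) ≈ -1.8969e-5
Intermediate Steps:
Function('m')(t, Y) = Add(-14, Y) (Function('m')(t, Y) = Add(-6, Add(-8, Y)) = Add(-14, Y))
Function('l')(R) = 0
Function('O')(q) = Add(7, Mul(2, Pow(q, 2))) (Function('O')(q) = Add(Add(Pow(q, 2), Mul(q, q)), Add(7, Mul(-1, 0))) = Add(Add(Pow(q, 2), Pow(q, 2)), Add(7, 0)) = Add(Mul(2, Pow(q, 2)), 7) = Add(7, Mul(2, Pow(q, 2))))
Pow(Add(-53012, Function('O')(Function('m')(Function('k')(-3), 2))), -1) = Pow(Add(-53012, Add(7, Mul(2, Pow(Add(-14, 2), 2)))), -1) = Pow(Add(-53012, Add(7, Mul(2, Pow(-12, 2)))), -1) = Pow(Add(-53012, Add(7, Mul(2, 144))), -1) = Pow(Add(-53012, Add(7, 288)), -1) = Pow(Add(-53012, 295), -1) = Pow(-52717, -1) = Rational(-1, 52717)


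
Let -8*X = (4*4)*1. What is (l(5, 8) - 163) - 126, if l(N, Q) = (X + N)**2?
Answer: -280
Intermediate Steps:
X = -2 (X = -4*4/8 = -2 ≈ -2.0000)
l(N, Q) = (-2 + N)**2
(l(5, 8) - 163) - 126 = ((-2 + 5)**2 - 163) - 126 = (3**2 - 163) - 126 = (9 - 163) - 126 = -154 - 126 = -280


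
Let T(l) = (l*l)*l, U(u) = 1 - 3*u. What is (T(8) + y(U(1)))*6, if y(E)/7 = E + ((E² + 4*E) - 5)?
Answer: 2610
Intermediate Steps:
T(l) = l³ (T(l) = l²*l = l³)
y(E) = -35 + 7*E² + 35*E (y(E) = 7*(E + ((E² + 4*E) - 5)) = 7*(E + (-5 + E² + 4*E)) = 7*(-5 + E² + 5*E) = -35 + 7*E² + 35*E)
(T(8) + y(U(1)))*6 = (8³ + (-35 + 7*(1 - 3*1)² + 35*(1 - 3*1)))*6 = (512 + (-35 + 7*(1 - 3)² + 35*(1 - 3)))*6 = (512 + (-35 + 7*(-2)² + 35*(-2)))*6 = (512 + (-35 + 7*4 - 70))*6 = (512 + (-35 + 28 - 70))*6 = (512 - 77)*6 = 435*6 = 2610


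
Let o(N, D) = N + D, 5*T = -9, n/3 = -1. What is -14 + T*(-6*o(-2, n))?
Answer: -68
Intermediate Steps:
n = -3 (n = 3*(-1) = -3)
T = -9/5 (T = (⅕)*(-9) = -9/5 ≈ -1.8000)
o(N, D) = D + N
-14 + T*(-6*o(-2, n)) = -14 - (-54)*(-3 - 2)/5 = -14 - (-54)*(-5)/5 = -14 - 9/5*30 = -14 - 54 = -68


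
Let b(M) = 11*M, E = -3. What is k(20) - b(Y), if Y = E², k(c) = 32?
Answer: -67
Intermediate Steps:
Y = 9 (Y = (-3)² = 9)
k(20) - b(Y) = 32 - 11*9 = 32 - 1*99 = 32 - 99 = -67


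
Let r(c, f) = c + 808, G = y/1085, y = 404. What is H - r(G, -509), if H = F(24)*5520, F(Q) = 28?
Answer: 166820516/1085 ≈ 1.5375e+5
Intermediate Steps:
G = 404/1085 ≈ 0.37235
r(c, f) = 808 + c
H = 154560 (H = 28*5520 = 154560)
H - r(G, -509) = 154560 - (808 + 404/1085) = 154560 - 1*877084/1085 = 154560 - 877084/1085 = 166820516/1085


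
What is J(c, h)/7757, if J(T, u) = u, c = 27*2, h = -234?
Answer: -234/7757 ≈ -0.030166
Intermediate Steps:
c = 54
J(c, h)/7757 = -234/7757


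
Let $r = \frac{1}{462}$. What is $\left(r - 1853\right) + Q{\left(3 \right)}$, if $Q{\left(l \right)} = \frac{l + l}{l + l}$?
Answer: $- \frac{855623}{462} \approx -1852.0$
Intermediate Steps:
$Q{\left(l \right)} = 1$ ($Q{\left(l \right)} = \frac{2 l}{2 l} = 2 l \frac{1}{2 l} = 1$)
$r = \frac{1}{462} \approx 0.0021645$
$\left(r - 1853\right) + Q{\left(3 \right)} = \left(\frac{1}{462} - 1853\right) + 1 = - \frac{856085}{462} + 1 = - \frac{855623}{462}$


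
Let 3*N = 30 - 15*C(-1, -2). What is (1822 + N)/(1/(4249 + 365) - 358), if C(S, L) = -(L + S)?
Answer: -106122/20909 ≈ -5.0754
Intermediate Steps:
C(S, L) = -L - S
N = -5 (N = (30 - 15*(-1*(-2) - 1*(-1)))/3 = (30 - 15*(2 + 1))/3 = (30 - 15*3)/3 = (30 - 45)/3 = (⅓)*(-15) = -5)
(1822 + N)/(1/(4249 + 365) - 358) = (1822 - 5)/(1/(4249 + 365) - 358) = 1817/(1/4614 - 358) = 1817/(-1651811/4614) = 1817*(-4614/1651811) = -106122/20909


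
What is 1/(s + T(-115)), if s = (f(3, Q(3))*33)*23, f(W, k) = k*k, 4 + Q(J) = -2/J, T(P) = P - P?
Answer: 3/49588 ≈ 6.0498e-5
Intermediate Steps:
T(P) = 0
Q(J) = -4 - 2/J
f(W, k) = k²
s = 49588/3 (s = ((-4 - 2/3)²*33)*23 = ((-4 - 2*⅓)²*33)*23 = ((-4 - ⅔)²*33)*23 = ((-14/3)²*33)*23 = ((196/9)*33)*23 = (2156/3)*23 = 49588/3 ≈ 16529.)
1/(s + T(-115)) = 1/(49588/3 + 0) = 1/(49588/3) = 3/49588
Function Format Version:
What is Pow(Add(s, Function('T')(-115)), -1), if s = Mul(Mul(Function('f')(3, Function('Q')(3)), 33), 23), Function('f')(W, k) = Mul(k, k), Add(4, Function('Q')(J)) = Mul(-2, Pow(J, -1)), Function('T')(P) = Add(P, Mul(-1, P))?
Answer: Rational(3, 49588) ≈ 6.0498e-5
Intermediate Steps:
Function('T')(P) = 0
Function('Q')(J) = Add(-4, Mul(-2, Pow(J, -1)))
Function('f')(W, k) = Pow(k, 2)
s = Rational(49588, 3) (s = Mul(Mul(Pow(Add(-4, Mul(-2, Pow(3, -1))), 2), 33), 23) = Mul(Mul(Pow(Add(-4, Mul(-2, Rational(1, 3))), 2), 33), 23) = Mul(Mul(Pow(Add(-4, Rational(-2, 3)), 2), 33), 23) = Mul(Mul(Pow(Rational(-14, 3), 2), 33), 23) = Mul(Mul(Rational(196, 9), 33), 23) = Mul(Rational(2156, 3), 23) = Rational(49588, 3) ≈ 16529.)
Pow(Add(s, Function('T')(-115)), -1) = Pow(Add(Rational(49588, 3), 0), -1) = Pow(Rational(49588, 3), -1) = Rational(3, 49588)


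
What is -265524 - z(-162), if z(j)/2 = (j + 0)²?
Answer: -318012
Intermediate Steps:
z(j) = 2*j² (z(j) = 2*(j + 0)² = 2*j²)
-265524 - z(-162) = -265524 - 2*(-162)² = -265524 - 2*26244 = -265524 - 1*52488 = -265524 - 52488 = -318012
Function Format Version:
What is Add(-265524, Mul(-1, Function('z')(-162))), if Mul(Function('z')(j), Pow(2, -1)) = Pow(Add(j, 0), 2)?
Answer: -318012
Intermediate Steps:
Function('z')(j) = Mul(2, Pow(j, 2)) (Function('z')(j) = Mul(2, Pow(Add(j, 0), 2)) = Mul(2, Pow(j, 2)))
Add(-265524, Mul(-1, Function('z')(-162))) = Add(-265524, Mul(-1, Mul(2, Pow(-162, 2)))) = Add(-265524, Mul(-1, Mul(2, 26244))) = Add(-265524, Mul(-1, 52488)) = Add(-265524, -52488) = -318012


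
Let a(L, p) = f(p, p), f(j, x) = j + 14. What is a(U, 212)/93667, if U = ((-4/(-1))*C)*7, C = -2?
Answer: 226/93667 ≈ 0.0024128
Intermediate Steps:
f(j, x) = 14 + j
U = -56 (U = (-4/(-1)*(-2))*7 = (-4*(-1)*(-2))*7 = (4*(-2))*7 = -8*7 = -56)
a(L, p) = 14 + p
a(U, 212)/93667 = (14 + 212)/93667 = 226*(1/93667) = 226/93667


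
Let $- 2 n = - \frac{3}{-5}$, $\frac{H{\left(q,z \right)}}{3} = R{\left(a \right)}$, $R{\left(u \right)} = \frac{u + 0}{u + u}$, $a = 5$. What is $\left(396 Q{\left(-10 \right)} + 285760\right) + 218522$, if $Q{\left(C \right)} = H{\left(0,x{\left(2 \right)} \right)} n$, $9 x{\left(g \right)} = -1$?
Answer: $\frac{2520519}{5} \approx 5.041 \cdot 10^{5}$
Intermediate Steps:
$x{\left(g \right)} = - \frac{1}{9}$ ($x{\left(g \right)} = \frac{1}{9} \left(-1\right) = - \frac{1}{9}$)
$R{\left(u \right)} = \frac{1}{2}$ ($R{\left(u \right)} = \frac{u}{2 u} = u \frac{1}{2 u} = \frac{1}{2}$)
$H{\left(q,z \right)} = \frac{3}{2}$ ($H{\left(q,z \right)} = 3 \cdot \frac{1}{2} = \frac{3}{2}$)
$n = - \frac{3}{10}$ ($n = - \frac{\left(-3\right) \frac{1}{-5}}{2} = - \frac{\left(-3\right) \left(- \frac{1}{5}\right)}{2} = \left(- \frac{1}{2}\right) \frac{3}{5} = - \frac{3}{10} \approx -0.3$)
$Q{\left(C \right)} = - \frac{9}{20}$ ($Q{\left(C \right)} = \frac{3}{2} \left(- \frac{3}{10}\right) = - \frac{9}{20}$)
$\left(396 Q{\left(-10 \right)} + 285760\right) + 218522 = \left(396 \left(- \frac{9}{20}\right) + 285760\right) + 218522 = \left(- \frac{891}{5} + 285760\right) + 218522 = \frac{1427909}{5} + 218522 = \frac{2520519}{5}$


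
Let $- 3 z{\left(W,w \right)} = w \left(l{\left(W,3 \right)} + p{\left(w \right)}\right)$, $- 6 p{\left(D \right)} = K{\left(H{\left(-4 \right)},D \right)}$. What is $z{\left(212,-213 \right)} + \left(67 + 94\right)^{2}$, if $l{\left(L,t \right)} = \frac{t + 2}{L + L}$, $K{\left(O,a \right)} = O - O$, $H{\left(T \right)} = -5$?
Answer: $\frac{10990859}{424} \approx 25922.0$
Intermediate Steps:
$K{\left(O,a \right)} = 0$
$l{\left(L,t \right)} = \frac{2 + t}{2 L}$
$p{\left(D \right)} = 0$ ($p{\left(D \right)} = \left(- \frac{1}{6}\right) 0 = 0$)
$z{\left(W,w \right)} = - \frac{5 w}{6 W}$ ($z{\left(W,w \right)} = - \frac{w \left(\frac{2 + 3}{2 W} + 0\right)}{3} = - \frac{w \left(\frac{1}{2} \frac{1}{W} 5 + 0\right)}{3} = - \frac{w \left(\frac{5}{2 W} + 0\right)}{3} = - \frac{w \frac{5}{2 W}}{3} = - \frac{\frac{5}{2} w \frac{1}{W}}{3} = - \frac{5 w}{6 W}$)
$z{\left(212,-213 \right)} + \left(67 + 94\right)^{2} = \left(- \frac{5}{6}\right) \left(-213\right) \frac{1}{212} + \left(67 + 94\right)^{2} = \left(- \frac{5}{6}\right) \left(-213\right) \frac{1}{212} + 161^{2} = \frac{355}{424} + 25921 = \frac{10990859}{424}$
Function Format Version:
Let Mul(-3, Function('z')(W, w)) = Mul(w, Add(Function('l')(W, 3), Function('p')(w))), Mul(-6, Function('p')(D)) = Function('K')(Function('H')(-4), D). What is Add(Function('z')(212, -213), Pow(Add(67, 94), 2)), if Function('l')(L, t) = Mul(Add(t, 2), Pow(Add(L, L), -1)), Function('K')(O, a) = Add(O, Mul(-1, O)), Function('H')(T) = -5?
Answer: Rational(10990859, 424) ≈ 25922.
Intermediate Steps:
Function('K')(O, a) = 0
Function('l')(L, t) = Mul(Rational(1, 2), Pow(L, -1), Add(2, t)) (Function('l')(L, t) = Mul(Add(2, t), Pow(Mul(2, L), -1)) = Mul(Add(2, t), Mul(Rational(1, 2), Pow(L, -1))) = Mul(Rational(1, 2), Pow(L, -1), Add(2, t)))
Function('p')(D) = 0 (Function('p')(D) = Mul(Rational(-1, 6), 0) = 0)
Function('z')(W, w) = Mul(Rational(-5, 6), w, Pow(W, -1)) (Function('z')(W, w) = Mul(Rational(-1, 3), Mul(w, Add(Mul(Rational(1, 2), Pow(W, -1), Add(2, 3)), 0))) = Mul(Rational(-1, 3), Mul(w, Add(Mul(Rational(1, 2), Pow(W, -1), 5), 0))) = Mul(Rational(-1, 3), Mul(w, Add(Mul(Rational(5, 2), Pow(W, -1)), 0))) = Mul(Rational(-1, 3), Mul(w, Mul(Rational(5, 2), Pow(W, -1)))) = Mul(Rational(-1, 3), Mul(Rational(5, 2), w, Pow(W, -1))) = Mul(Rational(-5, 6), w, Pow(W, -1)))
Add(Function('z')(212, -213), Pow(Add(67, 94), 2)) = Add(Mul(Rational(-5, 6), -213, Pow(212, -1)), Pow(Add(67, 94), 2)) = Add(Mul(Rational(-5, 6), -213, Rational(1, 212)), Pow(161, 2)) = Add(Rational(355, 424), 25921) = Rational(10990859, 424)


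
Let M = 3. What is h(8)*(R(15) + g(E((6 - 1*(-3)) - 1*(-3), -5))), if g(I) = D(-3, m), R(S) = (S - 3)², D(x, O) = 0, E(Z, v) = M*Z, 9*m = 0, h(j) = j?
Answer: 1152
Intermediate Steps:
m = 0 (m = (⅑)*0 = 0)
E(Z, v) = 3*Z
R(S) = (-3 + S)²
g(I) = 0
h(8)*(R(15) + g(E((6 - 1*(-3)) - 1*(-3), -5))) = 8*((-3 + 15)² + 0) = 8*(12² + 0) = 8*(144 + 0) = 8*144 = 1152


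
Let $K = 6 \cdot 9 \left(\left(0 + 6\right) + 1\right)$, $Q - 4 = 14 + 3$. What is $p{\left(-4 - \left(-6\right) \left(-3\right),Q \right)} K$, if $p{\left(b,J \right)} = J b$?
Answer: $-174636$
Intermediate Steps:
$Q = 21$ ($Q = 4 + \left(14 + 3\right) = 4 + 17 = 21$)
$K = 378$ ($K = 54 \left(6 + 1\right) = 54 \cdot 7 = 378$)
$p{\left(-4 - \left(-6\right) \left(-3\right),Q \right)} K = 21 \left(-4 - \left(-6\right) \left(-3\right)\right) 378 = 21 \left(-4 - 18\right) 378 = 21 \left(-22\right) 378 = \left(-462\right) 378 = -174636$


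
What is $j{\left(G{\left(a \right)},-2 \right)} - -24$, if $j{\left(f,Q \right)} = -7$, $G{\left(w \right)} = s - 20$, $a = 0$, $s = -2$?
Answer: $17$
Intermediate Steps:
$G{\left(w \right)} = -22$ ($G{\left(w \right)} = -2 - 20 = -22$)
$j{\left(G{\left(a \right)},-2 \right)} - -24 = -7 - -24 = -7 + 24 = 17$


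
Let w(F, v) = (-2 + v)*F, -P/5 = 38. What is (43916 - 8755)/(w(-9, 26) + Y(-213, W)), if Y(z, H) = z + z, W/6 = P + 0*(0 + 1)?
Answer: -35161/642 ≈ -54.768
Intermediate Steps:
P = -190 (P = -5*38 = -190)
W = -1140 (W = 6*(-190 + 0*(0 + 1)) = 6*(-190 + 0*1) = 6*(-190 + 0) = 6*(-190) = -1140)
w(F, v) = F*(-2 + v)
Y(z, H) = 2*z
(43916 - 8755)/(w(-9, 26) + Y(-213, W)) = (43916 - 8755)/(-9*(-2 + 26) + 2*(-213)) = 35161/(-9*24 - 426) = 35161/(-216 - 426) = 35161/(-642) = 35161*(-1/642) = -35161/642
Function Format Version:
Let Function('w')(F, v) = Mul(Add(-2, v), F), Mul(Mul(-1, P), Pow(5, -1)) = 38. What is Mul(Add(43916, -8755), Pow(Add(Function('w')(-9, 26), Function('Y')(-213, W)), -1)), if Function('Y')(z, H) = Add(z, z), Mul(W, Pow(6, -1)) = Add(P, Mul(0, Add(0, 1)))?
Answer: Rational(-35161, 642) ≈ -54.768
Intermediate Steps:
P = -190 (P = Mul(-5, 38) = -190)
W = -1140 (W = Mul(6, Add(-190, Mul(0, Add(0, 1)))) = Mul(6, Add(-190, Mul(0, 1))) = Mul(6, Add(-190, 0)) = Mul(6, -190) = -1140)
Function('w')(F, v) = Mul(F, Add(-2, v))
Function('Y')(z, H) = Mul(2, z)
Mul(Add(43916, -8755), Pow(Add(Function('w')(-9, 26), Function('Y')(-213, W)), -1)) = Mul(Add(43916, -8755), Pow(Add(Mul(-9, Add(-2, 26)), Mul(2, -213)), -1)) = Mul(35161, Pow(Add(Mul(-9, 24), -426), -1)) = Mul(35161, Pow(Add(-216, -426), -1)) = Mul(35161, Pow(-642, -1)) = Mul(35161, Rational(-1, 642)) = Rational(-35161, 642)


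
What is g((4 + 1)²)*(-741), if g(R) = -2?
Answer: 1482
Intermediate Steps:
g((4 + 1)²)*(-741) = -2*(-741) = 1482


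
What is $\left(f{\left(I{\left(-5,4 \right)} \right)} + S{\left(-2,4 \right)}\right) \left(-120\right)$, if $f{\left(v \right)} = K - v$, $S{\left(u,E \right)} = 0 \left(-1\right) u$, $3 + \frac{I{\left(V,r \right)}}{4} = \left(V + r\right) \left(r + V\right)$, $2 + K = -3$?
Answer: $-360$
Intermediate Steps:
$K = -5$ ($K = -2 - 3 = -5$)
$I{\left(V,r \right)} = -12 + 4 \left(V + r\right)^{2}$ ($I{\left(V,r \right)} = -12 + 4 \left(V + r\right) \left(r + V\right) = -12 + 4 \left(V + r\right) \left(V + r\right) = -12 + 4 \left(V + r\right)^{2}$)
$S{\left(u,E \right)} = 0$ ($S{\left(u,E \right)} = 0 u = 0$)
$f{\left(v \right)} = -5 - v$
$\left(f{\left(I{\left(-5,4 \right)} \right)} + S{\left(-2,4 \right)}\right) \left(-120\right) = \left(\left(-5 - \left(-12 + 4 \left(-5 + 4\right)^{2}\right)\right) + 0\right) \left(-120\right) = \left(\left(-5 - \left(-12 + 4 \left(-1\right)^{2}\right)\right) + 0\right) \left(-120\right) = \left(\left(-5 - \left(-12 + 4 \cdot 1\right)\right) + 0\right) \left(-120\right) = \left(\left(-5 - \left(-12 + 4\right)\right) + 0\right) \left(-120\right) = \left(\left(-5 - -8\right) + 0\right) \left(-120\right) = \left(\left(-5 + 8\right) + 0\right) \left(-120\right) = \left(3 + 0\right) \left(-120\right) = 3 \left(-120\right) = -360$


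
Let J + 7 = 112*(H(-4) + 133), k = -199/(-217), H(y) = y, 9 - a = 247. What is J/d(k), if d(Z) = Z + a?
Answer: -3133697/51447 ≈ -60.911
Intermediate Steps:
a = -238 (a = 9 - 1*247 = 9 - 247 = -238)
k = 199/217 (k = -199*(-1/217) = 199/217 ≈ 0.91705)
d(Z) = -238 + Z (d(Z) = Z - 238 = -238 + Z)
J = 14441 (J = -7 + 112*(-4 + 133) = -7 + 112*129 = -7 + 14448 = 14441)
J/d(k) = 14441/(-238 + 199/217) = 14441/(-51447/217) = 14441*(-217/51447) = -3133697/51447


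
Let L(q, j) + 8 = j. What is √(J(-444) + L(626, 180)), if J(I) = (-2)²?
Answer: 4*√11 ≈ 13.266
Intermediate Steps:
L(q, j) = -8 + j
J(I) = 4
√(J(-444) + L(626, 180)) = √(4 + (-8 + 180)) = √(4 + 172) = √176 = 4*√11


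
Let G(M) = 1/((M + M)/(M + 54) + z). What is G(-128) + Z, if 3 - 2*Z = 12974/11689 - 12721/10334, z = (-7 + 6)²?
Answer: 71144562439/39862061580 ≈ 1.7848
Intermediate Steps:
z = 1 (z = (-1)² = 1)
Z = 377004831/241588252 (Z = 3/2 - (12974/11689 - 12721/10334)/2 = 3/2 - ½*(-14622453/120794126) = 3/2 + 14622453/241588252 = 377004831/241588252 ≈ 1.5605)
G(M) = 1/(1 + 2*M/(54 + M)) (G(M) = 1/((M + M)/(M + 54) + 1) = 1/((2*M)/(54 + M) + 1) = 1/(2*M/(54 + M) + 1) = 1/(1 + 2*M/(54 + M)))
G(-128) + Z = (54 - 128)/(3*(18 - 128)) + 377004831/241588252 = (⅓)*(-74)/(-110) + 377004831/241588252 = (⅓)*(-1/110)*(-74) + 377004831/241588252 = 37/165 + 377004831/241588252 = 71144562439/39862061580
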